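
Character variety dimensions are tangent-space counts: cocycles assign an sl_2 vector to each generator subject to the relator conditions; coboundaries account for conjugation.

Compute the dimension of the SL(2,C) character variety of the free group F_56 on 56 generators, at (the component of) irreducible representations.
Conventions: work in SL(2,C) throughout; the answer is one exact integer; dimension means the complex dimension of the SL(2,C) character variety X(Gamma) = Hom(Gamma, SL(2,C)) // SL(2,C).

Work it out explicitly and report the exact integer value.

Here Gamma is free of rank 56 — no relator constrains a cocycle.
Z^1(Gamma, Ad rho) = (sl_2)^56: a cocycle is a free choice of one sl_2 vector per generator, so dim Z^1 = 3*56 = 168.
At an irreducible rho the centralizer of the image in sl_2 is 0, so the coboundary map sl_2 -> Z^1 is injective: dim B^1 = 3.
dim H^1 = 168 - 3 = 165, which is dim X.

165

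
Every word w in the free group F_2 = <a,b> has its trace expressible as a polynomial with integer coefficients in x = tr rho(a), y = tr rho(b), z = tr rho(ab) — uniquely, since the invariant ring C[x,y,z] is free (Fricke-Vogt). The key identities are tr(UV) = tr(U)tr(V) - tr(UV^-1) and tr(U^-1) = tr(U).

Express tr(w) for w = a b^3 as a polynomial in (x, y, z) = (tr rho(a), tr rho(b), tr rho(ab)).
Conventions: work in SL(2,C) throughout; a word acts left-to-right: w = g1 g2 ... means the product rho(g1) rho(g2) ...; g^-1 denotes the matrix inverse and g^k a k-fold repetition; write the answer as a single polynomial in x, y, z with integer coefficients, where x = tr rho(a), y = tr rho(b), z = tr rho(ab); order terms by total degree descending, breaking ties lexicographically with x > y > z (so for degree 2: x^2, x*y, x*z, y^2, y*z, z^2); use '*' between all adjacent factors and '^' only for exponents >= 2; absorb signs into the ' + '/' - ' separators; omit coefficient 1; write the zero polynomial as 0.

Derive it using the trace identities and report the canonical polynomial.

trace(a b^2) = trace(b) trace(a b) - trace(a) = y*z - x
trace(a b^3) = trace(b) trace(a b^2) - trace(a b) = y^2*z - x*y - z

y^2*z - x*y - z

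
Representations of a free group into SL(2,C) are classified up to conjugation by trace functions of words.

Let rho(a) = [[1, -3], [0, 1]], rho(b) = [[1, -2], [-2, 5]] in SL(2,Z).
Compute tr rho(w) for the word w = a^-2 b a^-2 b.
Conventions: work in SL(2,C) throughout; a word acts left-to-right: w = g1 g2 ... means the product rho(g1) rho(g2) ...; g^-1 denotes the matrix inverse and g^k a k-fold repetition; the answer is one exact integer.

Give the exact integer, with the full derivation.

rho(a^-1) = [[1, 3], [0, 1]]
... * rho(a^-1) = [[1, 3], [0, 1]]  ->  [[1, 6], [0, 1]]
... * rho(b) = [[1, -2], [-2, 5]]  ->  [[-11, 28], [-2, 5]]
... * rho(a^-1) = [[1, 3], [0, 1]]  ->  [[-11, -5], [-2, -1]]
... * rho(a^-1) = [[1, 3], [0, 1]]  ->  [[-11, -38], [-2, -7]]
... * rho(b) = [[1, -2], [-2, 5]]  ->  [[65, -168], [12, -31]]
tr = 65 + -31 = 34

34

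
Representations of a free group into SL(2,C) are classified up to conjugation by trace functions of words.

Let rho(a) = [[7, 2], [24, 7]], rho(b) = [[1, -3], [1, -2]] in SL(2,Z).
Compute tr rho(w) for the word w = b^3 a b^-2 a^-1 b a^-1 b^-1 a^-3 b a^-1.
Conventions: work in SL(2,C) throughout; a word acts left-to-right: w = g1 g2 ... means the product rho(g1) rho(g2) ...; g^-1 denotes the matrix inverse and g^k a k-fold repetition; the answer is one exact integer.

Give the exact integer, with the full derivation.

72754927

rho(b) = [[1, -3], [1, -2]]
... * rho(b) = [[1, -3], [1, -2]]  ->  [[-2, 3], [-1, 1]]
... * rho(b) = [[1, -3], [1, -2]]  ->  [[1, 0], [0, 1]]
... * rho(a) = [[7, 2], [24, 7]]  ->  [[7, 2], [24, 7]]
... * rho(b^-1) = [[-2, 3], [-1, 1]]  ->  [[-16, 23], [-55, 79]]
... * rho(b^-1) = [[-2, 3], [-1, 1]]  ->  [[9, -25], [31, -86]]
... * rho(a^-1) = [[7, -2], [-24, 7]]  ->  [[663, -193], [2281, -664]]
... * rho(b) = [[1, -3], [1, -2]]  ->  [[470, -1603], [1617, -5515]]
... * rho(a^-1) = [[7, -2], [-24, 7]]  ->  [[41762, -12161], [143679, -41839]]
... * rho(b^-1) = [[-2, 3], [-1, 1]]  ->  [[-71363, 113125], [-245519, 389198]]
... * rho(a^-1) = [[7, -2], [-24, 7]]  ->  [[-3214541, 934601], [-11059385, 3215424]]
... * rho(a^-1) = [[7, -2], [-24, 7]]  ->  [[-44932211, 12971289], [-154585871, 44626738]]
... * rho(a^-1) = [[7, -2], [-24, 7]]  ->  [[-625836413, 180663445], [-2153142809, 621558908]]
... * rho(b) = [[1, -3], [1, -2]]  ->  [[-445172968, 1516182349], [-1531583901, 5216310611]]
... * rho(a^-1) = [[7, -2], [-24, 7]]  ->  [[-39504587152, 11503622379], [-135912541971, 39577342079]]
tr = -39504587152 + 39577342079 = 72754927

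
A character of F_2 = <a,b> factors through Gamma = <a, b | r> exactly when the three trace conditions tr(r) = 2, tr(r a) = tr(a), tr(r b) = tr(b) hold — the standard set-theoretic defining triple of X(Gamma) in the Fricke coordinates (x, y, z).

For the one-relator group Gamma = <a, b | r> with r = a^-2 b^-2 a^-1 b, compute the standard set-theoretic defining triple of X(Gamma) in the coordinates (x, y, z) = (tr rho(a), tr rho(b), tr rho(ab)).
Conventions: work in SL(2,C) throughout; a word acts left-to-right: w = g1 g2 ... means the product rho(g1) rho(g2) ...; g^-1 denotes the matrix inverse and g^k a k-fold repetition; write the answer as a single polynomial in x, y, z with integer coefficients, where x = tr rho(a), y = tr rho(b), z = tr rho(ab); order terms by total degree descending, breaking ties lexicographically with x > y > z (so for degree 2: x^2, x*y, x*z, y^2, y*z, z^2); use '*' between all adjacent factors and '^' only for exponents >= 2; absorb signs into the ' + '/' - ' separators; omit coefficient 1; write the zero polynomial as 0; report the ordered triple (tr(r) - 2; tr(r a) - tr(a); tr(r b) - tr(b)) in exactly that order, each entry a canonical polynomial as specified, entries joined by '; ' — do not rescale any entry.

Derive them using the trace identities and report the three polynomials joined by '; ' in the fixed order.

x^2*y^2*z - x^3*y - x*y^3 - x*y*z^2 + x^2*z + 3*x*y - z - 2; x*y^2*z - x^2*y - y^3 - y*z^2 + x*z - x + 3*y; x^2*y^3*z - x^3*y^2 - x*y^4 - x*y^2*z^2 + x^3 + 4*x*y^2 - 3*x - y

and tr(b^-1) = tr(b) = y
next, tr(b^-1 a) = tr(a)*tr(b) - tr(a b) = x*y - z
and tr(b^-1 a^-1) = tr(b^-1)*tr(a) - tr(b^-1 a) = z
tr(b a b) = tr(b)*tr(a b) - tr(a) = y*z - x
and tr(b a b a) = tr(a b)*tr(a b) - tr(1)   [split at repeated a] = z^2 - 2
and tr(a^-1 b a b) = tr(b a b)*tr(a) - tr(b a b a) = x*y*z - x^2 - z^2 + 2
tr(b^-1 a^-1 b a) = tr(a^-1 b a)*tr(b) - tr(a^-1 b a b) = -x*y*z + x^2 + y^2 + z^2 - 2
next, tr(b^-2 a^-1 b a) = tr(b^-1 a^-1 b a)*tr(b) - tr(b^-1 a^-1 b a b) = -x*y^2*z + x^2*y + y^3 + y*z^2 - 3*y
next, tr(a^-1 b^-2 a^-1 b) = tr(b^-2 a^-1 b)*tr(a) - tr(b^-2 a^-1 b a) = x*y^2*z - x^2*y - y^3 - y*z^2 + x*z + 3*y
and tr(a^-2 b^-2 a^-1 b) = tr(a^-1 b^-2 a^-1 b)*tr(a) - tr(a^-1 b^-2 a^-1 b a) = x^2*y^2*z - x^3*y - x*y^3 - x*y*z^2 + x^2*z + 3*x*y - z
tr(b^-1 a^-1 b^2 a^-1) = tr(b^2 a^-1 b^-1)*tr(a) - tr(b^2 a^-1 b^-1 a)   [inverse elimination on a] = x*y^2*z - y^3 - y*z^2 - x*z + 3*y
tr(b^2) = tr(b)*tr(b) - tr(1)   [square of b] = y^2 - 2
tr(b^2 a^-1) = tr(b^2)*tr(a) - tr(b^2 a)   [inverse elimination on a] = x*y^2 - y*z - x
tr(a^-1 b^2 a^-1) = tr(b^2 a^-1)*tr(a) - tr(b^2)   [inverse elimination on a] = x^2*y^2 - x*y*z - x^2 - y^2 + 2
tr(b^-2 a^-1 b^2 a^-1) = tr(b^-1 a^-1 b^2 a^-1)*tr(b) - tr(b^-1 a^-1 b^2 a^-1 b)   [inverse elimination on b] = x*y^3*z - x^2*y^2 - y^4 - y^2*z^2 + x^2 + 4*y^2 - 2
and tr(a^-2 b^-2 a^-1 b^2) = tr(b^-2 a^-1 b^2 a^-1)*tr(a) - tr(b^-2 a^-1 b^2)   [inverse elimination on a] = x^2*y^3*z - x^3*y^2 - x*y^4 - x*y^2*z^2 + x^3 + 4*x*y^2 - 3*x
assemble the triple (tr(r) - 2; tr(r a) - x; tr(r b) - y)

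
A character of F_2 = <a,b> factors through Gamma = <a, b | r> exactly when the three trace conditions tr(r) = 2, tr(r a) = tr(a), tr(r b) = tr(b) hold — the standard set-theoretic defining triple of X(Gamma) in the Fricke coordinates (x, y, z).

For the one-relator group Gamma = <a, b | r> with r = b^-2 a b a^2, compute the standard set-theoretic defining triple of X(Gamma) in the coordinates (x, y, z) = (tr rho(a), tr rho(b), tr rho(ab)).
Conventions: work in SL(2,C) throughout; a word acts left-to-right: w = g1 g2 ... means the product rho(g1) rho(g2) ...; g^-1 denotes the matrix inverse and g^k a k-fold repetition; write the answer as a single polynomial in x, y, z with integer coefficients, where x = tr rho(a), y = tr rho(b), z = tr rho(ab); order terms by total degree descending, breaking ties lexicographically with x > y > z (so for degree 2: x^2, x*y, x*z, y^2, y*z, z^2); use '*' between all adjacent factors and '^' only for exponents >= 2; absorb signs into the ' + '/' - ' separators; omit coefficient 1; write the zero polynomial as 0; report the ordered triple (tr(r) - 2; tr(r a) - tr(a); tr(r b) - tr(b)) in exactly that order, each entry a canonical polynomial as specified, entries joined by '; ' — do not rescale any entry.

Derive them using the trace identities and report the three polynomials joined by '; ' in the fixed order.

x^2*y^2*z - x*y^3 - x*y*z^2 - x^2*z + 2*x*y + z - 2; x^3*y^2*z - x^2*y^3 - x^2*y*z^2 - x^3*z - x*y^2*z + 2*x^2*y + y^3 + y*z^2 + 2*x*z - x - 3*y; x^2*y*z - x*y^2 - x*z^2 + x - y

tr(a b a) = tr(a)*tr(b a) - tr(b)  (reduce the a square) = x*z - y
tr(a b a^2) = tr(a)*tr(a b a) - tr(a b)  (reduce the a square) = x^2*z - x*y - z
tr(b a b a) = tr(a b)*tr(a b) - tr(1)  (split on a) = z^2 - 2
tr(b a b) = tr(b)*tr(a b) - tr(a)  (reduce the b square) = y*z - x
tr(a b a^2 b) = tr(a)*tr(b a b a) - tr(b a b)  (reduce the a square) = x*z^2 - y*z - x
tr(b^-1 a b a^2) = tr(a b a^2)*tr(b) - tr(a b a^2 b)  (eliminate b^-1) = x^2*y*z - x*y^2 - x*z^2 + x
tr(b^-2 a b a^2) = tr(b^-1 a b a^2)*tr(b) - tr(b^-1 a b a^2 b)  (eliminate b^-1) = x^2*y^2*z - x*y^3 - x*y*z^2 - x^2*z + 2*x*y + z
tr(a b a^3) = tr(a)*tr(a^2 b a) - tr(a^2 b)  (reduce the a square) = x^3*z - x^2*y - 2*x*z + y
tr(a b a^3 b) = tr(a)*tr(a b a b a) - tr(a b a b)  (reduce the a square) = x^2*z^2 - x*y*z - x^2 - z^2 + 2
tr(b^-1 a b a^3) = tr(a b a^3)*tr(b) - tr(a b a^3 b)  (eliminate b^-1) = x^3*y*z - x^2*y^2 - x^2*z^2 - x*y*z + x^2 + y^2 + z^2 - 2
tr(b^-2 a b a^3) = tr(b^-1 a b a^3)*tr(b) - tr(b^-1 a b a^3 b)  (eliminate b^-1) = x^3*y^2*z - x^2*y^3 - x^2*y*z^2 - x^3*z - x*y^2*z + 2*x^2*y + y^3 + y*z^2 + 2*x*z - 3*y
assemble the triple (tr(r) - 2; tr(r a) - x; tr(r b) - y)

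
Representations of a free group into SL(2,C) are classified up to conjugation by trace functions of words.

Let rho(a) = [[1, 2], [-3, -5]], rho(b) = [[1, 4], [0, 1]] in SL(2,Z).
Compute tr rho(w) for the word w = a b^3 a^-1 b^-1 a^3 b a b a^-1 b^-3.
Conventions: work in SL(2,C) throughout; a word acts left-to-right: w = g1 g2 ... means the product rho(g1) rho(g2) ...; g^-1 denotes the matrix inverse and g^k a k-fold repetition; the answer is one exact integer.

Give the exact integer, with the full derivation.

rho(a) = [[1, 2], [-3, -5]]
... * rho(b) = [[1, 4], [0, 1]]  ->  [[1, 6], [-3, -17]]
... * rho(b) = [[1, 4], [0, 1]]  ->  [[1, 10], [-3, -29]]
... * rho(b) = [[1, 4], [0, 1]]  ->  [[1, 14], [-3, -41]]
... * rho(a^-1) = [[-5, -2], [3, 1]]  ->  [[37, 12], [-108, -35]]
... * rho(b^-1) = [[1, -4], [0, 1]]  ->  [[37, -136], [-108, 397]]
... * rho(a) = [[1, 2], [-3, -5]]  ->  [[445, 754], [-1299, -2201]]
... * rho(a) = [[1, 2], [-3, -5]]  ->  [[-1817, -2880], [5304, 8407]]
... * rho(a) = [[1, 2], [-3, -5]]  ->  [[6823, 10766], [-19917, -31427]]
... * rho(b) = [[1, 4], [0, 1]]  ->  [[6823, 38058], [-19917, -111095]]
... * rho(a) = [[1, 2], [-3, -5]]  ->  [[-107351, -176644], [313368, 515641]]
... * rho(b) = [[1, 4], [0, 1]]  ->  [[-107351, -606048], [313368, 1769113]]
... * rho(a^-1) = [[-5, -2], [3, 1]]  ->  [[-1281389, -391346], [3740499, 1142377]]
... * rho(b^-1) = [[1, -4], [0, 1]]  ->  [[-1281389, 4734210], [3740499, -13819619]]
... * rho(b^-1) = [[1, -4], [0, 1]]  ->  [[-1281389, 9859766], [3740499, -28781615]]
... * rho(b^-1) = [[1, -4], [0, 1]]  ->  [[-1281389, 14985322], [3740499, -43743611]]
tr = -1281389 + -43743611 = -45025000

-45025000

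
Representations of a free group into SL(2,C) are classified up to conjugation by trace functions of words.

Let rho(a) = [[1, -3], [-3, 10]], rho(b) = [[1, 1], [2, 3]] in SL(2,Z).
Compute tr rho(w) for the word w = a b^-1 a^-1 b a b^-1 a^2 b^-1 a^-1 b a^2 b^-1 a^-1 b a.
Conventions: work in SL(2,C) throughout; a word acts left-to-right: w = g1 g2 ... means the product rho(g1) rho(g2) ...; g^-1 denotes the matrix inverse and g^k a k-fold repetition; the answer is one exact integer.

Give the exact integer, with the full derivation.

rho(a) = [[1, -3], [-3, 10]]
... * rho(b^-1) = [[3, -1], [-2, 1]]  ->  [[9, -4], [-29, 13]]
... * rho(a^-1) = [[10, 3], [3, 1]]  ->  [[78, 23], [-251, -74]]
... * rho(b) = [[1, 1], [2, 3]]  ->  [[124, 147], [-399, -473]]
... * rho(a) = [[1, -3], [-3, 10]]  ->  [[-317, 1098], [1020, -3533]]
... * rho(b^-1) = [[3, -1], [-2, 1]]  ->  [[-3147, 1415], [10126, -4553]]
... * rho(a) = [[1, -3], [-3, 10]]  ->  [[-7392, 23591], [23785, -75908]]
... * rho(a) = [[1, -3], [-3, 10]]  ->  [[-78165, 258086], [251509, -830435]]
... * rho(b^-1) = [[3, -1], [-2, 1]]  ->  [[-750667, 336251], [2415397, -1081944]]
... * rho(a^-1) = [[10, 3], [3, 1]]  ->  [[-6497917, -1915750], [20908138, 6164247]]
... * rho(b) = [[1, 1], [2, 3]]  ->  [[-10329417, -12245167], [33236632, 39400879]]
... * rho(a) = [[1, -3], [-3, 10]]  ->  [[26406084, -91463419], [-84966005, 294298894]]
... * rho(a) = [[1, -3], [-3, 10]]  ->  [[300796341, -993852442], [-967862687, 3197886955]]
... * rho(b^-1) = [[3, -1], [-2, 1]]  ->  [[2890093907, -1294648783], [-9299361971, 4165749642]]
... * rho(a^-1) = [[10, 3], [3, 1]]  ->  [[25016992721, 7375632938], [-80496370784, -23732336271]]
... * rho(b) = [[1, 1], [2, 3]]  ->  [[39768258597, 47143891535], [-127961043326, -151693379597]]
... * rho(a) = [[1, -3], [-3, 10]]  ->  [[-101663416008, 352134139559], [327119095465, -1133050665992]]
tr = -101663416008 + -1133050665992 = -1234714082000

-1234714082000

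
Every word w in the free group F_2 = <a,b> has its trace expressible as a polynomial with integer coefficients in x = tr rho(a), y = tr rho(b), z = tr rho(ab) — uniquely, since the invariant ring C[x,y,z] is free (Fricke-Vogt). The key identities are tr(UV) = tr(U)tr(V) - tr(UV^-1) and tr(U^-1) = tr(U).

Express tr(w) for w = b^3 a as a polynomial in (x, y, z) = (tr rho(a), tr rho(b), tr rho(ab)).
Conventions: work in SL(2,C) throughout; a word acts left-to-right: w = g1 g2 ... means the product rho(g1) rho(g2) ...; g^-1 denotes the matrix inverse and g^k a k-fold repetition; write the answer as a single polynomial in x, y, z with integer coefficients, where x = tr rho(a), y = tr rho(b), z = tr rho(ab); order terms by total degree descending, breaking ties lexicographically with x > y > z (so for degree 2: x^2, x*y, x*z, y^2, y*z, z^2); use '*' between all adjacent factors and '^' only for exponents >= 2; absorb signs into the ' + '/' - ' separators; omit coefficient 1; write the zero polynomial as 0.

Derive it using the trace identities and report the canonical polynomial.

tr(a b^2) = tr(b) tr(a b) - tr(a) = y*z - x
tr(b^3 a) = tr(b) tr(a b^2) - tr(a b) = y^2*z - x*y - z

y^2*z - x*y - z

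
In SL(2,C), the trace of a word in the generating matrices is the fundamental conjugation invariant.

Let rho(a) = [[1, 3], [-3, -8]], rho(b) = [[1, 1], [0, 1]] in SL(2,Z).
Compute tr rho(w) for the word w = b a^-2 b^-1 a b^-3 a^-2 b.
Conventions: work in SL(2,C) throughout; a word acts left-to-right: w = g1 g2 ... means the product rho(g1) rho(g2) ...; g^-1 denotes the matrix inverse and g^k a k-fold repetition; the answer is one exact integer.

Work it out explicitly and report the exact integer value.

rho(b) = [[1, 1], [0, 1]]
... * rho(a^-1) = [[-8, -3], [3, 1]]  ->  [[-5, -2], [3, 1]]
... * rho(a^-1) = [[-8, -3], [3, 1]]  ->  [[34, 13], [-21, -8]]
... * rho(b^-1) = [[1, -1], [0, 1]]  ->  [[34, -21], [-21, 13]]
... * rho(a) = [[1, 3], [-3, -8]]  ->  [[97, 270], [-60, -167]]
... * rho(b^-1) = [[1, -1], [0, 1]]  ->  [[97, 173], [-60, -107]]
... * rho(b^-1) = [[1, -1], [0, 1]]  ->  [[97, 76], [-60, -47]]
... * rho(b^-1) = [[1, -1], [0, 1]]  ->  [[97, -21], [-60, 13]]
... * rho(a^-1) = [[-8, -3], [3, 1]]  ->  [[-839, -312], [519, 193]]
... * rho(a^-1) = [[-8, -3], [3, 1]]  ->  [[5776, 2205], [-3573, -1364]]
... * rho(b) = [[1, 1], [0, 1]]  ->  [[5776, 7981], [-3573, -4937]]
tr = 5776 + -4937 = 839

839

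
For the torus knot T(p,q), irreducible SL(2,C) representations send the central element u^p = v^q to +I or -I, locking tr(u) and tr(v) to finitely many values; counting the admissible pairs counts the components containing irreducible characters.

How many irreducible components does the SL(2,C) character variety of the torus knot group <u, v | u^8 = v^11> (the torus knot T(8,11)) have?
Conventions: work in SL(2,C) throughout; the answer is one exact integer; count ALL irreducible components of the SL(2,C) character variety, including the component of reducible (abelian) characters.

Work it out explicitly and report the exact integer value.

36

For T(8,11): irreducibility forces the central element u^8 = v^11 to one of +I, -I.
This locks tr(u) to 2*cos(pi*alpha/8), alpha in 1..7, and tr(v) to 2*cos(pi*beta/11), beta in 1..10, on each component of irreducible characters.
The two central values (-1)^alpha I and (-1)^beta I must be the same matrix, so alpha and beta share a parity.
Counting: 4 odd alphas x 5 odd betas + 3 even alphas x 5 even betas = 20 + 15 = 35.
Total: 35 irreducible-character components + 1 reducible (abelian) component = 36.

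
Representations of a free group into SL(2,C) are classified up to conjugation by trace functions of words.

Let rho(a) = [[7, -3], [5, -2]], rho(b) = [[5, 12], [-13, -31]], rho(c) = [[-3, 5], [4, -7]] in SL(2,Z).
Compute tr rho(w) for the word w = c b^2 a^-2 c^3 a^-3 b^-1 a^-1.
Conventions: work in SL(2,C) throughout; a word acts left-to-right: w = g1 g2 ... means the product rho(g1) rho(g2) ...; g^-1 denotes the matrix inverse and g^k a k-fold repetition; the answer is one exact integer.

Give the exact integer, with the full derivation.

10766715891470

rho(c) = [[-3, 5], [4, -7]]
... * rho(b) = [[5, 12], [-13, -31]]  ->  [[-80, -191], [111, 265]]
... * rho(b) = [[5, 12], [-13, -31]]  ->  [[2083, 4961], [-2890, -6883]]
... * rho(a^-1) = [[-2, 3], [-5, 7]]  ->  [[-28971, 40976], [40195, -56851]]
... * rho(a^-1) = [[-2, 3], [-5, 7]]  ->  [[-146938, 199919], [203865, -277372]]
... * rho(c) = [[-3, 5], [4, -7]]  ->  [[1240490, -2134123], [-1721083, 2960929]]
... * rho(c) = [[-3, 5], [4, -7]]  ->  [[-12257962, 21141311], [17006965, -29331918]]
... * rho(c) = [[-3, 5], [4, -7]]  ->  [[121339130, -209278987], [-168348567, 290358251]]
... * rho(a^-1) = [[-2, 3], [-5, 7]]  ->  [[803716675, -1100935519], [-1115094121, 1527462056]]
... * rho(a^-1) = [[-2, 3], [-5, 7]]  ->  [[3897244245, -5295398608], [-5407122038, 7346952029]]
... * rho(a^-1) = [[-2, 3], [-5, 7]]  ->  [[18682504550, -25376057521], [-25920516069, 35207298089]]
... * rho(b^-1) = [[-31, -12], [13, 5]]  ->  [[-909046388823, -351070342205], [1261230873296, 487082683273]]
... * rho(a^-1) = [[-2, 3], [-5, 7]]  ->  [[3573444488671, -5184631561904], [-4957875162957, 7193271402799]]
tr = 3573444488671 + 7193271402799 = 10766715891470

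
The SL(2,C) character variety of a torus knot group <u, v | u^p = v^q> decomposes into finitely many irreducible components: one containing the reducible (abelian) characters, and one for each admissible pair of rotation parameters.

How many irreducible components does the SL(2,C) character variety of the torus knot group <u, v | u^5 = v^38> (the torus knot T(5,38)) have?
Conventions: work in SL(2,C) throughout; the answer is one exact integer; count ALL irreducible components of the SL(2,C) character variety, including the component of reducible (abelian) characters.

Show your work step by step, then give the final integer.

75

For T(5,38): irreducibility forces the central element u^5 = v^38 to one of +I, -I.
So on each irreducible component the traces are pinned: tr(u) = 2*cos(pi*alpha/5) with 1 <= alpha <= 4, tr(v) = 2*cos(pi*beta/38) with 1 <= beta <= 37.
The two central values (-1)^alpha I and (-1)^beta I must be the same matrix, so alpha and beta share a parity.
Counting: 2 odd alphas x 19 odd betas + 2 even alphas x 18 even betas = 38 + 36 = 74.
That is 74 components of irreducible characters, and with the reducible (abelian) component the total is 75.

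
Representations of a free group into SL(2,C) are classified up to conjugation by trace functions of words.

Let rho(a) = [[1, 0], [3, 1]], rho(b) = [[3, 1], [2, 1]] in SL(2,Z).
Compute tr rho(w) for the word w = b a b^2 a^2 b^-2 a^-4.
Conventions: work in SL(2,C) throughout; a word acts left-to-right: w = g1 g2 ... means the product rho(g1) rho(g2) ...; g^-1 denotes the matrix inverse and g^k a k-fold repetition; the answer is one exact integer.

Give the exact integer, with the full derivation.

rho(b) = [[3, 1], [2, 1]]
... * rho(a) = [[1, 0], [3, 1]]  ->  [[6, 1], [5, 1]]
... * rho(b) = [[3, 1], [2, 1]]  ->  [[20, 7], [17, 6]]
... * rho(b) = [[3, 1], [2, 1]]  ->  [[74, 27], [63, 23]]
... * rho(a) = [[1, 0], [3, 1]]  ->  [[155, 27], [132, 23]]
... * rho(a) = [[1, 0], [3, 1]]  ->  [[236, 27], [201, 23]]
... * rho(b^-1) = [[1, -1], [-2, 3]]  ->  [[182, -155], [155, -132]]
... * rho(b^-1) = [[1, -1], [-2, 3]]  ->  [[492, -647], [419, -551]]
... * rho(a^-1) = [[1, 0], [-3, 1]]  ->  [[2433, -647], [2072, -551]]
... * rho(a^-1) = [[1, 0], [-3, 1]]  ->  [[4374, -647], [3725, -551]]
... * rho(a^-1) = [[1, 0], [-3, 1]]  ->  [[6315, -647], [5378, -551]]
... * rho(a^-1) = [[1, 0], [-3, 1]]  ->  [[8256, -647], [7031, -551]]
tr = 8256 + -551 = 7705

7705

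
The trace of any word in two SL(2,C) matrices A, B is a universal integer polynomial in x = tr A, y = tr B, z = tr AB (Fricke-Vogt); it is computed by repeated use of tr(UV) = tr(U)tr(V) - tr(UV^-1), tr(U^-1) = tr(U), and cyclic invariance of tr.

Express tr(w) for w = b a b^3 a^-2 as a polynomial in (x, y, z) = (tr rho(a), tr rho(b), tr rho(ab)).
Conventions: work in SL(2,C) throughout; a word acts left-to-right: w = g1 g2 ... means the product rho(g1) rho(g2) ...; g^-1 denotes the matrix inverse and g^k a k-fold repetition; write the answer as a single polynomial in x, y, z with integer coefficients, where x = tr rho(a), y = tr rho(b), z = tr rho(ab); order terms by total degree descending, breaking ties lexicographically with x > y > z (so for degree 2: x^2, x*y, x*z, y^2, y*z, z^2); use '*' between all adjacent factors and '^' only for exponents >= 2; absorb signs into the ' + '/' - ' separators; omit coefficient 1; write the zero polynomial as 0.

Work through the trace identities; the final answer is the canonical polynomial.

x^2*y^3*z - x^3*y^2 - x*y^2*z^2 - x^2*y*z - y^3*z + x^3 + 2*x*y^2 + x*z^2 + 2*y*z - 3*x

trace(b a b) = trace(b)*trace(a b) - trace(a) = y*z - x
so trace(b^2 a b) = trace(b)*trace(b a b) - trace(b a) = y^2*z - x*y - z
reduce: trace(b a b^3) = trace(b)*trace(b^2 a b) - trace(b^2 a) = y^3*z - x*y^2 - 2*y*z + x
trace(a b a b) = trace(b a)*trace(b a) - trace(1) = z^2 - 2
so trace(a b a) = trace(a)*trace(b a) - trace(b) = x*z - y
so trace(a b a b^2) = trace(b)*trace(a b a b) - trace(a b a) = y*z^2 - x*z - y
reduce: trace(b a b^3 a) = trace(b)*trace(a b a b^2) - trace(a b a b) = y^2*z^2 - x*y*z - y^2 - z^2 + 2
trace(b a b^3 a^-1) = trace(b a b^3)*trace(a) - trace(b a b^3 a) = x*y^3*z - x^2*y^2 - y^2*z^2 - x*y*z + x^2 + y^2 + z^2 - 2
reduce: trace(b a b^3 a^-2) = trace(b a b^3 a^-1)*trace(a) - trace(b a b^3) = x^2*y^3*z - x^3*y^2 - x*y^2*z^2 - x^2*y*z - y^3*z + x^3 + 2*x*y^2 + x*z^2 + 2*y*z - 3*x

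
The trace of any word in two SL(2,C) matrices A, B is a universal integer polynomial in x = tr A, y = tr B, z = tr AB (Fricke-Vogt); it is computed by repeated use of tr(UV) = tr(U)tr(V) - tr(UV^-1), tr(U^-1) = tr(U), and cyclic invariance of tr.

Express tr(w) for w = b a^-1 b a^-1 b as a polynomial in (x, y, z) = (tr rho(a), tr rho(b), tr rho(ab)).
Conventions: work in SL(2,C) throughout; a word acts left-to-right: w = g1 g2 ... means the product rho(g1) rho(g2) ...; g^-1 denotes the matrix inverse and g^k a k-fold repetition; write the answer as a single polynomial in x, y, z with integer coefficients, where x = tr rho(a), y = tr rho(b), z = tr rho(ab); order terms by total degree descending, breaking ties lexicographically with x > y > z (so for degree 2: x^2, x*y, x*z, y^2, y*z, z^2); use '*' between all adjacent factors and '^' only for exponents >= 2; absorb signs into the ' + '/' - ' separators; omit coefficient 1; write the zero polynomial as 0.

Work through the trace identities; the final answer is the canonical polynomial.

tr(b^2) = tr(b) tr(b) - tr(1)  (reduce the b square) = y^2 - 2
tr(b^3) = tr(b) tr(b^2) - tr(b)  (reduce the b square) = y^3 - 3*y
tr(b a b) = tr(b) tr(a b) - tr(a)  (reduce the b square) = y*z - x
tr(b^3 a) = tr(b) tr(b a b) - tr(b a)  (reduce the b square) = y^2*z - x*y - z
tr(b a^-1 b^2) = tr(b^3) tr(a) - tr(b^3 a)  (eliminate a^-1) = x*y^3 - y^2*z - 2*x*y + z
tr(a b a b) = tr(a b) tr(a b) - tr(1)  (split on a) = z^2 - 2
tr(a b a) = tr(a) tr(b a) - tr(b)  (reduce the a square) = x*z - y
tr(b^2 a b a) = tr(b) tr(a b a b) - tr(a b a)  (reduce the b square) = y*z^2 - x*z - y
tr(b a^-1 b^2 a) = tr(b^2 a b) tr(a) - tr(b^2 a b a)  (eliminate a^-1) = x*y^2*z - x^2*y - y*z^2 + y
tr(b a^-1 b a^-1 b) = tr(b a^-1 b^2) tr(a) - tr(b a^-1 b^2 a)  (eliminate a^-1) = x^2*y^3 - 2*x*y^2*z - x^2*y + y*z^2 + x*z - y

x^2*y^3 - 2*x*y^2*z - x^2*y + y*z^2 + x*z - y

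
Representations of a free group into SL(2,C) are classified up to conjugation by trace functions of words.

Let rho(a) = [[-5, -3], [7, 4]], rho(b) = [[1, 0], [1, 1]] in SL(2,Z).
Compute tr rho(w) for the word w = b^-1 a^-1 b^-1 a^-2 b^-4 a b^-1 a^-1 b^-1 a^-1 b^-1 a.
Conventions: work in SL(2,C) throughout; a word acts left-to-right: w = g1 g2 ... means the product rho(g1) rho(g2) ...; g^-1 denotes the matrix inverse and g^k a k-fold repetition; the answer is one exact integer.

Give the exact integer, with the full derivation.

rho(b^-1) = [[1, 0], [-1, 1]]
... * rho(a^-1) = [[4, 3], [-7, -5]]  ->  [[4, 3], [-11, -8]]
... * rho(b^-1) = [[1, 0], [-1, 1]]  ->  [[1, 3], [-3, -8]]
... * rho(a^-1) = [[4, 3], [-7, -5]]  ->  [[-17, -12], [44, 31]]
... * rho(a^-1) = [[4, 3], [-7, -5]]  ->  [[16, 9], [-41, -23]]
... * rho(b^-1) = [[1, 0], [-1, 1]]  ->  [[7, 9], [-18, -23]]
... * rho(b^-1) = [[1, 0], [-1, 1]]  ->  [[-2, 9], [5, -23]]
... * rho(b^-1) = [[1, 0], [-1, 1]]  ->  [[-11, 9], [28, -23]]
... * rho(b^-1) = [[1, 0], [-1, 1]]  ->  [[-20, 9], [51, -23]]
... * rho(a) = [[-5, -3], [7, 4]]  ->  [[163, 96], [-416, -245]]
... * rho(b^-1) = [[1, 0], [-1, 1]]  ->  [[67, 96], [-171, -245]]
... * rho(a^-1) = [[4, 3], [-7, -5]]  ->  [[-404, -279], [1031, 712]]
... * rho(b^-1) = [[1, 0], [-1, 1]]  ->  [[-125, -279], [319, 712]]
... * rho(a^-1) = [[4, 3], [-7, -5]]  ->  [[1453, 1020], [-3708, -2603]]
... * rho(b^-1) = [[1, 0], [-1, 1]]  ->  [[433, 1020], [-1105, -2603]]
... * rho(a) = [[-5, -3], [7, 4]]  ->  [[4975, 2781], [-12696, -7097]]
tr = 4975 + -7097 = -2122

-2122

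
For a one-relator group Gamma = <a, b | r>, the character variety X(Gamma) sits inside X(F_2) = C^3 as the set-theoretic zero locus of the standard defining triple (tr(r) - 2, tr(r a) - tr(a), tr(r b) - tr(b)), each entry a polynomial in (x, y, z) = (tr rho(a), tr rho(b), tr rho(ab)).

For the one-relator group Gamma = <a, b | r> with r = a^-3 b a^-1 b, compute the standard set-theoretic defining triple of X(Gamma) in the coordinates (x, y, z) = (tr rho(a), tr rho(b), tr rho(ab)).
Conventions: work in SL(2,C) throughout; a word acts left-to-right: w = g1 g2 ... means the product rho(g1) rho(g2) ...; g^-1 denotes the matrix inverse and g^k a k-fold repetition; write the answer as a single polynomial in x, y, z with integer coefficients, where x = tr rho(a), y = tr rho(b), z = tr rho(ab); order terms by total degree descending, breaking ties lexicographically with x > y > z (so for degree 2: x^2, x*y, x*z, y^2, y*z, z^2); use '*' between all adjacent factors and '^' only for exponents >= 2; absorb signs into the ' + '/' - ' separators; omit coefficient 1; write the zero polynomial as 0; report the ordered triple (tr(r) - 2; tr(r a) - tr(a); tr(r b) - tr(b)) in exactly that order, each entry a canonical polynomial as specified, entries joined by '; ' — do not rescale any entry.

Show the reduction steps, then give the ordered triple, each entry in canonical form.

tr(b^2) = tr(b)*tr(b) - tr(1) = y^2 - 2
tr(b^2 a) = tr(b)*tr(a b) - tr(a) = y*z - x
so tr(b a^-1 b) = tr(b^2)*tr(a) - tr(b^2 a) = x*y^2 - y*z - x
reduce: tr(b a b a) = tr(a b)*tr(a b) - tr(1)   [split at repeated a] = z^2 - 2
reduce: tr(b a^-1 b a) = tr(b a b)*tr(a) - tr(b a b a) = x*y*z - x^2 - z^2 + 2
tr(b a^-1 b a^-1) = tr(b a^-1 b)*tr(a) - tr(b a^-1 b a) = x^2*y^2 - 2*x*y*z + z^2 - 2
tr(a^-2 b a^-1 b) = tr(b a^-1 b a^-1)*tr(a) - tr(b a^-1 b) = x^3*y^2 - 2*x^2*y*z - x*y^2 + x*z^2 + y*z - x
reduce: tr(a^-3 b a^-1 b) = tr(a^-2 b a^-1 b)*tr(a) - tr(a^-2 b a^-1 b a) = x^4*y^2 - 2*x^3*y*z - 2*x^2*y^2 + x^2*z^2 + 3*x*y*z - x^2 - z^2 + 2
so tr(b^3) = tr(b)*tr(b^2) - tr(b) = y^3 - 3*y
reduce: tr(b^3 a) = tr(b)*tr(a b^2) - tr(a b) = y^2*z - x*y - z
reduce: tr(a^-1 b^3) = tr(b^3)*tr(a) - tr(b^3 a) = x*y^3 - y^2*z - 2*x*y + z
tr(a^-1 b^3 a^-1) = tr(a^-1 b^3)*tr(a) - tr(a^-1 b^3 a) = x^2*y^3 - x*y^2*z - 2*x^2*y - y^3 + x*z + 3*y
reduce: tr(b^2 a^-3 b) = tr(a^-1 b^3 a^-1)*tr(a) - tr(a^-1 b^3) = x^3*y^3 - x^2*y^2*z - 2*x^3*y - 2*x*y^3 + x^2*z + y^2*z + 5*x*y - z
tr(a b a) = tr(a)*tr(b a) - tr(b) = x*z - y
so tr(b a b^2 a) = tr(b)*tr(a b a b) - tr(a b a) = y*z^2 - x*z - y
tr(a^-1 b a b^2) = tr(b a b^2)*tr(a) - tr(b a b^2 a) = x*y^2*z - x^2*y - y*z^2 + y
tr(a^-2 b a b^2) = tr(a^-1 b a b^2)*tr(a) - tr(a^-1 b a b^2 a) = x^2*y^2*z - x^3*y - x*y*z^2 - y^2*z + 2*x*y + z
tr(b^2 a^-3 b a) = tr(a^-2 b a b^2)*tr(a) - tr(a^-2 b a b^2 a) = x^3*y^2*z - x^4*y - x^2*y*z^2 - 2*x*y^2*z + 3*x^2*y + y*z^2 + x*z - y
tr(a^-3 b a^-1 b^2) = tr(b^2 a^-3 b)*tr(a) - tr(b^2 a^-3 b a) = x^4*y^3 - 2*x^3*y^2*z - x^4*y - 2*x^2*y^3 + x^2*y*z^2 + x^3*z + 3*x*y^2*z + 2*x^2*y - y*z^2 - 2*x*z + y
assemble the triple (tr(r) - 2; tr(r a) - x; tr(r b) - y)

x^4*y^2 - 2*x^3*y*z - 2*x^2*y^2 + x^2*z^2 + 3*x*y*z - x^2 - z^2; x^3*y^2 - 2*x^2*y*z - x*y^2 + x*z^2 + y*z - 2*x; x^4*y^3 - 2*x^3*y^2*z - x^4*y - 2*x^2*y^3 + x^2*y*z^2 + x^3*z + 3*x*y^2*z + 2*x^2*y - y*z^2 - 2*x*z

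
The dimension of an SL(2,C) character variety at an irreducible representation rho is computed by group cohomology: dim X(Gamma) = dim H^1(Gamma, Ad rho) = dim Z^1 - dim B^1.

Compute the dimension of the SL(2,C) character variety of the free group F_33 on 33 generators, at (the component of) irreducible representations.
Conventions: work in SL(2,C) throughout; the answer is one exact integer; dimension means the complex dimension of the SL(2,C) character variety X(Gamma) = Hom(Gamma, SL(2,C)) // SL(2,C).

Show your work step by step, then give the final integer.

96

Here Gamma is free of rank 33 — no relator constrains a cocycle.
A cocycle picks one sl_2 vector per generator freely, giving dim Z^1 = 3*33 = 99.
Irreducibility makes the coboundary map sl_2 -> Z^1 injective (trivial centralizer), so dim B^1 = 3.
dim H^1 = 99 - 3 = 96, which is dim X.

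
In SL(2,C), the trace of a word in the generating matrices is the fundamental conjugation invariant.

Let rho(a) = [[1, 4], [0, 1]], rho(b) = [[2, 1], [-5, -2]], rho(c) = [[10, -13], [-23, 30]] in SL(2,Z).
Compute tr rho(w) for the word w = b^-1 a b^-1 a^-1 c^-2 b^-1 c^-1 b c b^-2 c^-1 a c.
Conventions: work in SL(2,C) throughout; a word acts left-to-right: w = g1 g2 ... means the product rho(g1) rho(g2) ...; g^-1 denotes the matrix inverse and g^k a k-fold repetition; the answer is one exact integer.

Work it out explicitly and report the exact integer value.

-6999490

rho(b^-1) = [[-2, -1], [5, 2]]
... * rho(a) = [[1, 4], [0, 1]]  ->  [[-2, -9], [5, 22]]
... * rho(b^-1) = [[-2, -1], [5, 2]]  ->  [[-41, -16], [100, 39]]
... * rho(a^-1) = [[1, -4], [0, 1]]  ->  [[-41, 148], [100, -361]]
... * rho(c^-1) = [[30, 13], [23, 10]]  ->  [[2174, 947], [-5303, -2310]]
... * rho(c^-1) = [[30, 13], [23, 10]]  ->  [[87001, 37732], [-212220, -92039]]
... * rho(b^-1) = [[-2, -1], [5, 2]]  ->  [[14658, -11537], [-35755, 28142]]
... * rho(c^-1) = [[30, 13], [23, 10]]  ->  [[174389, 75184], [-425384, -183395]]
... * rho(b) = [[2, 1], [-5, -2]]  ->  [[-27142, 24021], [66207, -58594]]
... * rho(c) = [[10, -13], [-23, 30]]  ->  [[-823903, 1073476], [2009732, -2618511]]
... * rho(b^-1) = [[-2, -1], [5, 2]]  ->  [[7015186, 2970855], [-17112019, -7246754]]
... * rho(b^-1) = [[-2, -1], [5, 2]]  ->  [[823903, -1073476], [-2009732, 2618511]]
... * rho(c^-1) = [[30, 13], [23, 10]]  ->  [[27142, -24021], [-66207, 58594]]
... * rho(a) = [[1, 4], [0, 1]]  ->  [[27142, 84547], [-66207, -206234]]
... * rho(c) = [[10, -13], [-23, 30]]  ->  [[-1673161, 2183564], [4081312, -5326329]]
tr = -1673161 + -5326329 = -6999490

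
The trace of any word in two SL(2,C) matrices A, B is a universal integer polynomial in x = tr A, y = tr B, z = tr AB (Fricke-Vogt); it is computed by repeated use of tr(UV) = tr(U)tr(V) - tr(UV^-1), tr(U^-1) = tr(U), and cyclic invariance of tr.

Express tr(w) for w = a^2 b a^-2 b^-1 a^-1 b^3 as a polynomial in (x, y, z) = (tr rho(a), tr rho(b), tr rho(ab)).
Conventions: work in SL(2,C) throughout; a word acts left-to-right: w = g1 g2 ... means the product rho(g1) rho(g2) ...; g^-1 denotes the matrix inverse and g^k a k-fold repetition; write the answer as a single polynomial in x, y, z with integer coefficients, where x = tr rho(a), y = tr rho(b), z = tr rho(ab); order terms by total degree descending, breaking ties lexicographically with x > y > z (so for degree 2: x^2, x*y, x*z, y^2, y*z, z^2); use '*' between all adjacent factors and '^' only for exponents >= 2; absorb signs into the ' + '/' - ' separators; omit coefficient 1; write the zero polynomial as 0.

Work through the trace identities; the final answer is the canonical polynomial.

reduce: trace(a b^2) = trace(b) * trace(a b) - trace(a)  (reduce the b square) = y*z - x
trace(b^3 a) = trace(b) * trace(a b^2) - trace(a b)  (reduce the b square) = y^2*z - x*y - z
trace(b^4 a) = trace(b) * trace(b a b^2) - trace(b a b)  (reduce the b square) = y^3*z - x*y^2 - 2*y*z + x
reduce: trace(b^2) = trace(b) * trace(b) - trace(1)  (reduce the b square) = y^2 - 2
so trace(b^3) = trace(b) * trace(b^2) - trace(b)  (reduce the b square) = y^3 - 3*y
trace(b^4) = trace(b) * trace(b^3) - trace(b^2)  (reduce the b square) = y^4 - 4*y^2 + 2
trace(b^3 a^2 b) = trace(a) * trace(b^4 a) - trace(b^4)  (reduce the a square) = x*y^3*z - x^2*y^2 - y^4 - 2*x*y*z + x^2 + 4*y^2 - 2
trace(a b a b) = trace(b a) * trace(b a) - trace(1)  (split on b) = z^2 - 2
trace(a b a) = trace(a) * trace(b a) - trace(b)  (reduce the a square) = x*z - y
trace(b a b a b) = trace(b) * trace(a b a b) - trace(a b a)  (reduce the b square) = y*z^2 - x*z - y
trace(b a b^3 a) = trace(b) * trace(b a b a b) - trace(b a b a)  (reduce the b square) = y^2*z^2 - x*y*z - y^2 - z^2 + 2
trace(b a^2 b a b^2) = trace(a) * trace(b a b^3 a) - trace(b a b^3)  (reduce the a square) = x*y^2*z^2 - x^2*y*z - y^3*z - x*z^2 + 2*y*z + x
trace(a^2 b a b) = trace(a) * trace(b a b a) - trace(b a b)  (reduce the a square) = x*z^2 - y*z - x
so trace(a^2 b a) = trace(a) * trace(b a^2) - trace(b a)  (reduce the a square) = x^2*z - x*y - z
so trace(b a^2 b a b) = trace(b) * trace(a^2 b a b) - trace(a^2 b a)  (reduce the b square) = x*y*z^2 - x^2*z - y^2*z + z
reduce: trace(b^3 a^2 b a b) = trace(b) * trace(b a^2 b a b^2) - trace(b a^2 b a b)  (reduce the b square) = x*y^3*z^2 - x^2*y^2*z - y^4*z - 2*x*y*z^2 + x^2*z + 3*y^2*z + x*y - z
trace(a b a b a b) = trace(b a) * trace(b a b a) - trace(b^-1 a^-1)  (split on b) = z^3 - 3*z
trace(b a b a b a b) = trace(b) * trace(a b a b a b) - trace(a b a b a)  (reduce the b square) = y*z^3 - x*z^2 - 2*y*z + x
trace(b a b a b^3 a) = trace(b) * trace(b a b a b a b) - trace(b a b a b a)  (reduce the b square) = y^2*z^3 - x*y*z^2 - 2*y^2*z - z^3 + x*y + 3*z
so trace(b a b a b^3) = trace(b) * trace(b^2 a b a b) - trace(b^2 a b a)  (reduce the b square) = y^3*z^2 - x*y^2*z - y^3 - 2*y*z^2 + x*z + 3*y
reduce: trace(b^3 a^2 b a b a) = trace(a) * trace(b a b a b^3 a) - trace(b a b a b^3)  (reduce the a square) = x*y^2*z^3 - x^2*y*z^2 - y^3*z^2 - x*y^2*z - x*z^3 + x^2*y + y^3 + 2*y*z^2 + 2*x*z - 3*y
trace(a^-1 b^3 a^2 b a b) = trace(b^3 a^2 b a b) * trace(a) - trace(b^3 a^2 b a b a)  (eliminate a^-1) = x^2*y^3*z^2 - x^3*y^2*z - x*y^4*z - x*y^2*z^3 - x^2*y*z^2 + y^3*z^2 + x^3*z + 4*x*y^2*z + x*z^3 - y^3 - 2*y*z^2 - 3*x*z + 3*y
trace(b^-1 a^-1 b^3 a^2 b a) = trace(a^-1 b^3 a^2 b a) * trace(b) - trace(a^-1 b^3 a^2 b a b)  (eliminate b^-1) = -x^2*y^3*z^2 + x^3*y^2*z + 2*x*y^4*z + x*y^2*z^3 - x^2*y^3 + x^2*y*z^2 - y^5 - y^3*z^2 - x^3*z - 6*x*y^2*z - x*z^3 + x^2*y + 5*y^3 + 2*y*z^2 + 3*x*z - 5*y
reduce: trace(a^-1 b^-1 a^-1 b^3 a^2 b) = trace(b^-1 a^-1 b^3 a^2 b) * trace(a) - trace(b^-1 a^-1 b^3 a^2 b a)  (eliminate a^-1) = x^2*y^3*z^2 - x^3*y^2*z - 2*x*y^4*z - x*y^2*z^3 + x^2*y^3 - x^2*y*z^2 + y^5 + y^3*z^2 + x^3*z + 7*x*y^2*z + x*z^3 - 2*x^2*y - 5*y^3 - 2*y*z^2 - 4*x*z + 5*y
trace(a^2 b a^-2 b^-1 a^-1 b^3) = trace(a^-1 b^-1 a^-1 b^3 a^2 b) * trace(a) - trace(a^-1 b^-1 a^-1 b^3 a^2 b a)  (eliminate a^-1) = x^3*y^3*z^2 - x^4*y^2*z - 2*x^2*y^4*z - x^2*y^2*z^3 + x^3*y^3 - x^3*y*z^2 + x*y^5 + x*y^3*z^2 + x^4*z + 7*x^2*y^2*z + x^2*z^3 - 2*x^3*y - 5*x*y^3 - 2*x*y*z^2 - 4*x^2*z - y^2*z + 6*x*y + z

x^3*y^3*z^2 - x^4*y^2*z - 2*x^2*y^4*z - x^2*y^2*z^3 + x^3*y^3 - x^3*y*z^2 + x*y^5 + x*y^3*z^2 + x^4*z + 7*x^2*y^2*z + x^2*z^3 - 2*x^3*y - 5*x*y^3 - 2*x*y*z^2 - 4*x^2*z - y^2*z + 6*x*y + z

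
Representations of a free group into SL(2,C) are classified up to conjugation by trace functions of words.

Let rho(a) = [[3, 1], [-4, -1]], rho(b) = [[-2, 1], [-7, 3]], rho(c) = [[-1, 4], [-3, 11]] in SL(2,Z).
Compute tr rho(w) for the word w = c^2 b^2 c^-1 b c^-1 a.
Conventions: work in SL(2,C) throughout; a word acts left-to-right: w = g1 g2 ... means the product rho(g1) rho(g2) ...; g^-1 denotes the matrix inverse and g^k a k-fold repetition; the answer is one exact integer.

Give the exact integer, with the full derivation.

rho(c) = [[-1, 4], [-3, 11]]
... * rho(c) = [[-1, 4], [-3, 11]]  ->  [[-11, 40], [-30, 109]]
... * rho(b) = [[-2, 1], [-7, 3]]  ->  [[-258, 109], [-703, 297]]
... * rho(b) = [[-2, 1], [-7, 3]]  ->  [[-247, 69], [-673, 188]]
... * rho(c^-1) = [[11, -4], [3, -1]]  ->  [[-2510, 919], [-6839, 2504]]
... * rho(b) = [[-2, 1], [-7, 3]]  ->  [[-1413, 247], [-3850, 673]]
... * rho(c^-1) = [[11, -4], [3, -1]]  ->  [[-14802, 5405], [-40331, 14727]]
... * rho(a) = [[3, 1], [-4, -1]]  ->  [[-66026, -20207], [-179901, -55058]]
tr = -66026 + -55058 = -121084

-121084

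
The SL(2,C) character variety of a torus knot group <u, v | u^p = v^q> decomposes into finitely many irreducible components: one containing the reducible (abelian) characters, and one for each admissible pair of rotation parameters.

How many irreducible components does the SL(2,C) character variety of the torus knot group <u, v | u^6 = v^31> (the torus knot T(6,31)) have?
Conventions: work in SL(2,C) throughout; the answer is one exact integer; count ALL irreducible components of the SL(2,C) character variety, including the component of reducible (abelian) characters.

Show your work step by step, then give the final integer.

76

Gamma = < u, v | u^6 = v^31 > (torus knot T(6,31)); the central element u^6 = v^31 acts as +I or -I in any irreducible SL(2,C) representation.
So on each irreducible component the traces are pinned: tr(u) = 2*cos(pi*alpha/6) with 1 <= alpha <= 5, tr(v) = 2*cos(pi*beta/31) with 1 <= beta <= 30.
Consistency of u^6 = (-1)^alpha I with v^31 = (-1)^beta I forces alpha = beta (mod 2).
count pairs: odd alpha (3 choices) x odd beta (15), plus even alpha (2) x even beta (15): 3*15 + 2*15 = 75.
components with irreducible characters: 75; plus the single component of reducible (abelian) characters: total 76.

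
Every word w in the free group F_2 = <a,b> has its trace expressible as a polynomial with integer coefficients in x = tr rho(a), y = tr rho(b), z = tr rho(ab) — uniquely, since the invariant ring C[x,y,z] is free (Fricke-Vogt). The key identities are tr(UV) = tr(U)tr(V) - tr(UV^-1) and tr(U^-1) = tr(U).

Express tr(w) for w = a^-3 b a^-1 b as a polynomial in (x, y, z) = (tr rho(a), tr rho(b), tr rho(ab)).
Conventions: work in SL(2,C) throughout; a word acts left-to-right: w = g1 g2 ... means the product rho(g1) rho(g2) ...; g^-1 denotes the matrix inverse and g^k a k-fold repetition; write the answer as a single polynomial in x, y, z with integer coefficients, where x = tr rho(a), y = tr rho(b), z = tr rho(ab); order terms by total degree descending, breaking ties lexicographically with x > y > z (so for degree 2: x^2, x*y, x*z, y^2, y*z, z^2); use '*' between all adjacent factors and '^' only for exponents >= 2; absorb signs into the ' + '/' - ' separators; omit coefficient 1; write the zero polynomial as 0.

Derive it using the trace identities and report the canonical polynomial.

x^4*y^2 - 2*x^3*y*z - 2*x^2*y^2 + x^2*z^2 + 3*x*y*z - x^2 - z^2 + 2

so trace(b^2) = trace(b) trace(b) - trace(1) = y^2 - 2
reduce: trace(b^2 a) = trace(b) trace(a b) - trace(a) = y*z - x
reduce: trace(b^2 a^-1) = trace(b^2) trace(a) - trace(b^2 a) = x*y^2 - y*z - x
so trace(a^-2 b^2) = trace(b^2 a^-1) trace(a) - trace(b^2) = x^2*y^2 - x*y*z - x^2 - y^2 + 2
trace(b a^-3 b) = trace(a^-2 b^2) trace(a) - trace(a^-2 b^2 a) = x^3*y^2 - x^2*y*z - x^3 - 2*x*y^2 + y*z + 3*x
reduce: trace(b a b a) = trace(b a) trace(b a) - trace(1) = z^2 - 2
so trace(a^-1 b a b) = trace(b a b) trace(a) - trace(b a b a) = x*y*z - x^2 - z^2 + 2
trace(a^-2 b a b) = trace(a^-1 b a b) trace(a) - trace(a^-1 b a b a) = x^2*y*z - x^3 - x*z^2 - y*z + 3*x
so trace(b a^-3 b a) = trace(a^-2 b a b) trace(a) - trace(a^-2 b a b a) = x^3*y*z - x^4 - x^2*z^2 - 2*x*y*z + 4*x^2 + z^2 - 2
trace(a^-3 b a^-1 b) = trace(b a^-3 b) trace(a) - trace(b a^-3 b a) = x^4*y^2 - 2*x^3*y*z - 2*x^2*y^2 + x^2*z^2 + 3*x*y*z - x^2 - z^2 + 2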